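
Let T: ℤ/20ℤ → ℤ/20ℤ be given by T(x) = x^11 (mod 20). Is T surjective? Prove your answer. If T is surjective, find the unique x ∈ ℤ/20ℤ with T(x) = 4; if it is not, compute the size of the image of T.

T(0) = 0^11 = 0.
T(10): Repeated squaring mod 20: 10^1 ≡ 10, 10^2 ≡ 10² = 100 ≡ 0, 10^4 ≡ 0² = 0, 10^8 ≡ 0² = 0. Since 11 = 8 + 2 + 1, 10^11 ≡ 0·0·10: 0·0 = 0, then 0·10 = 0. So 10^11 ≡ 0 (mod 20).
So T(0) = T(10) = 0 while 0 ≠ 10, therefore T is not injective.
A non-injective map from the 20-element set ℤ/20ℤ to itself takes at most 19 distinct values, so it cannot be surjective. Thus T is not surjective.
Since T is not surjective, we determine |image(T)|. Computing x^11 mod 20 for each x (by repeated squaring, reducing mod 20 at every step), the values T(0), T(1), …, T(19) are: 0, 1, 8, 7, 4, 5, 16, 3, 12, 9, 0, 11, 8, 17, 4, 15, 16, 13, 12, 19.
The distinct values are {0, 1, 3, 4, 5, 7, 8, 9, 11, 12, 13, 15, 16, 17, 19}; there are 15 of them.

15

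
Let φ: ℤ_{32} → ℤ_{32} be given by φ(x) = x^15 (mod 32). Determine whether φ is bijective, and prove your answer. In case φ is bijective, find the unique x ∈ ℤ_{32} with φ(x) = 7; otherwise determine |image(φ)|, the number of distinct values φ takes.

φ(0) = 0^15 = 0.
φ(2): Repeated squaring mod 32: 2^1 ≡ 2, 2^2 ≡ 2² = 4, 2^4 ≡ 4² = 16, 2^8 ≡ 16² = 256 ≡ 0. Since 15 = 8 + 4 + 2 + 1, 2^15 ≡ 0·16·4·2: 0·16 = 0, then 0·4 = 0, then 0·2 = 0. So 2^15 ≡ 0 (mod 32).
So φ(0) = φ(2) = 0 while 0 ≠ 2, thus φ is not injective, hence not bijective.
Since φ is not bijective, we determine |image(φ)|. Computing x^15 mod 32 for each x (by repeated squaring, reducing mod 32 at every step), the values φ(0), φ(1), …, φ(31) are: 0, 1, 0, 11, 0, 13, 0, 23, 0, 25, 0, 3, 0, 5, 0, 15, 0, 17, 0, 27, 0, 29, 0, 7, 0, 9, 0, 19, 0, 21, 0, 31.
The distinct values are {0, 1, 3, 5, 7, 9, 11, 13, 15, 17, 19, 21, 23, 25, 27, 29, 31}; there are 17 of them.

17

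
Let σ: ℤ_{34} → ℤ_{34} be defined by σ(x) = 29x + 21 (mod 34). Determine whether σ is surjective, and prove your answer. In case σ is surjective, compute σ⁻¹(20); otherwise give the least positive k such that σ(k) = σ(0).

7

Recall that σ is surjective if every y in the codomain equals σ(x) for some x in the domain.
Since gcd(29, 34) = 1, 29 is invertible modulo 34. Euclid's algorithm: 34 = 1·29 + 5, 29 = 5·5 + 4, 5 = 1·4 + 1; back-substituting gives 1 = 27·29 − 23·34, so 29⁻¹ ≡ 27 (mod 34).
For any y ∈ ℤ_{34}, x = 27(y − 21) mod 34 satisfies σ(x) = 29·27(y − 21) + 21 ≡ y (since 29·27 ≡ 1 mod 34). So every y has a preimage.
Hence σ is surjective.
Since σ is surjective, we find σ⁻¹(20): we need 29x ≡ 20 − 21 ≡ 33 (mod 34). Using 29⁻¹ = 27: x ≡ 27·33 = 891 = 26·34 + 7, so x = 7.
Check: σ(7) = 29·7 + 21 = 224 = 6·34 + 20 ≡ 20 (mod 34).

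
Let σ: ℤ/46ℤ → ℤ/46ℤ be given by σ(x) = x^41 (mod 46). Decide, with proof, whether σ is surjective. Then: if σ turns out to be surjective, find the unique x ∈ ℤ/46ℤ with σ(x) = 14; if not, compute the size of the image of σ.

Computing x^41 mod 46 for each x (by repeated squaring, reducing mod 46 at every step), the values σ(0), σ(1), …, σ(45) are: 0, 1, 26, 29, 32, 7, 18, 11, 4, 13, 44, 15, 8, 25, 10, 19, 12, 5, 16, 37, 40, 43, 22, 23, 24, 3, 6, 9, 30, 41, 34, 27, 36, 21, 38, 31, 2, 33, 42, 35, 28, 39, 14, 17, 20, 45.
Every element of ℤ/46ℤ appears exactly once in this list, so σ is a bijection, and in particular surjective.
Since σ is surjective, we read off the preimage of 14 from the same table: σ(42) = 14, so σ⁻¹(14) = 42.

42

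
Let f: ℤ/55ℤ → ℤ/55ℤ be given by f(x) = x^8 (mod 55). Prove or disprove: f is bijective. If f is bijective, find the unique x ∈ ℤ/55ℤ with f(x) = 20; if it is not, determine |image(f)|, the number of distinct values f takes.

f(4): Repeated squaring mod 55: 4^1 ≡ 4, 4^2 ≡ 4² = 16, 4^4 ≡ 16² = 256 ≡ 36, 4^8 ≡ 36² = 1296 ≡ 31. So 4^8 ≡ 31 (mod 55).
f(7): Repeated squaring mod 55: 7^1 ≡ 7, 7^2 ≡ 7² = 49, 7^4 ≡ 49² = 2401 ≡ 36, 7^8 ≡ 36² = 1296 ≡ 31. So 7^8 ≡ 31 (mod 55).
So f(4) = f(7) = 31 while 4 ≠ 7, hence f is not injective, hence not bijective.
Since f is not bijective, we determine |image(f)|. Computing x^8 mod 55 for each x (by repeated squaring, reducing mod 55 at every step), the values f(0), f(1), …, f(54) are: 0, 1, 36, 16, 31, 15, 26, 31, 16, 36, 45, 11, 1, 36, 16, 20, 26, 26, 31, 16, 25, 1, 11, 1, 36, 5, 31, 26, 26, 31, 5, 36, 1, 11, 1, 25, 16, 31, 26, 26, 20, 16, 36, 1, 11, 45, 36, 16, 31, 26, 15, 31, 16, 36, 1.
The distinct values are {0, 1, 5, 11, 15, 16, 20, 25, 26, 31, 36, 45}; there are 12 of them.

12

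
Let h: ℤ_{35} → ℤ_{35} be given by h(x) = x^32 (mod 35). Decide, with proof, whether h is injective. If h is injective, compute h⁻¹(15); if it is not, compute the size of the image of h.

8

h(3): Repeated squaring mod 35: 3^1 ≡ 3, 3^2 ≡ 3² = 9, 3^4 ≡ 9² = 81 ≡ 11, 3^8 ≡ 11² = 121 ≡ 16, 3^16 ≡ 16² = 256 ≡ 11, 3^32 ≡ 11² = 121 ≡ 16. So 3^32 ≡ 16 (mod 35).
h(4): Repeated squaring mod 35: 4^1 ≡ 4, 4^2 ≡ 4² = 16, 4^4 ≡ 16² = 256 ≡ 11, 4^8 ≡ 11² = 121 ≡ 16, 4^16 ≡ 16² = 256 ≡ 11, 4^32 ≡ 11² = 121 ≡ 16. So 4^32 ≡ 16 (mod 35).
So h(3) = h(4) = 16 while 3 ≠ 4, hence h is not injective.
Since h is not injective, we determine |image(h)|. Computing x^32 mod 35 for each x (by repeated squaring, reducing mod 35 at every step), the values h(0), h(1), …, h(34) are: 0, 1, 11, 16, 16, 25, 1, 21, 1, 11, 30, 16, 11, 1, 21, 15, 11, 16, 16, 11, 15, 21, 1, 11, 16, 30, 11, 1, 21, 1, 25, 16, 16, 11, 1.
The distinct values are {0, 1, 11, 15, 16, 21, 25, 30}; there are 8 of them.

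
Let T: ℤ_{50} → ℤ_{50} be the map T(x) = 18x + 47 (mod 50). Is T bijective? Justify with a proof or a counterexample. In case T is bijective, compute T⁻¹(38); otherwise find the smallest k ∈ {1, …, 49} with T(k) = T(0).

We have gcd(18, 50) = 2 > 1. Taking x_1 = 0 and x_2 = 25: T(0) = 47 and T(25) = 18·25 + 47 = 497 ≡ 47 (mod 50).
So T(0) = T(25) while 0 ≠ 25, hence T is not injective, hence not bijective.
Since T is not bijective, we find the least positive k with T(k) = T(0): this means 18k ≡ 0 (mod 50), i.e. 50 ∣ 18k. Since gcd(18, 50) = 2, dividing through by 2 this holds exactly when 25 ∣ 9k, and as gcd(9, 25) = 1, exactly when 25 ∣ k.
The smallest positive such k is 25.

25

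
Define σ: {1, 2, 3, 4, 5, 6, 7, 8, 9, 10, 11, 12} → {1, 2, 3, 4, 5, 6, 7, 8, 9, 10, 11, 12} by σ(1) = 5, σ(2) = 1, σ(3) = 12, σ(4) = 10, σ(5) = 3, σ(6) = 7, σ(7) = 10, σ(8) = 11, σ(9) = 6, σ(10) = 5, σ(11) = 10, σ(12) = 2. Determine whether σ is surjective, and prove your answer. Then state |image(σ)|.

No element maps to 4, so σ is not surjective.
The image of σ is {1, 2, 3, 5, 6, 7, 10, 11, 12}, which has 9 elements.

9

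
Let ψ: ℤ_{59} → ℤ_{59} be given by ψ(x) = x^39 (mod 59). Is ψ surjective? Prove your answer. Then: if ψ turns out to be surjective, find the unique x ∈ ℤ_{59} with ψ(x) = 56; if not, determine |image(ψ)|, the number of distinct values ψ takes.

Since 59 is prime, the nonzero elements of ℤ_{59} form a cyclic group of order 58.
As gcd(39, 58) = 1, raising to the 39th power is a bijection on this group: if a^39 ≡ b^39 then (ab^{−1})^39 = 1, and the only element of order dividing gcd(39, 58) = 1 is 1, so a = b.
With ψ(0) = 0 this makes ψ injective on all of ℤ_{59}, hence bijective (finite equal-size domain and codomain). In particular ψ is surjective.
Since ψ is surjective, we find the preimage of 56. The inverse of x ↦ x^39 on (ℤ_{59})^× is x ↦ x^3, because 39·3 = 117 = 2·58 + 1 ≡ 1 (mod 58) and x^{58} = 1 for x ≠ 0 (Fermat). So ψ⁻¹(56) = 56^3 mod 59.
Repeated squaring mod 59: 56^1 ≡ 56, 56^2 ≡ 56² = 3136 ≡ 9. Since 3 = 2 + 1, 56^3 ≡ 9·56: 9·56 = 504 ≡ 32. So 56^3 ≡ 32 (mod 59).
Hence ψ⁻¹(56) = 32.

32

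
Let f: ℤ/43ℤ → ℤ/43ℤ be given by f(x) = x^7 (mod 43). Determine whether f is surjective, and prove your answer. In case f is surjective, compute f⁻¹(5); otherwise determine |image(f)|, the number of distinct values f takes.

7

f(1) = 1^7 = 1.
f(4): Repeated squaring mod 43: 4^1 ≡ 4, 4^2 ≡ 4² = 16, 4^4 ≡ 16² = 256 ≡ 41. Since 7 = 4 + 2 + 1, 4^7 ≡ 41·16·4: 41·16 = 656 ≡ 11, then 11·4 = 44 ≡ 1. So 4^7 ≡ 1 (mod 43).
So f(1) = f(4) = 1 while 1 ≠ 4, so f is not injective.
A non-injective map from the 43-element set ℤ/43ℤ to itself takes at most 42 distinct values, so it cannot be surjective. Therefore f is not surjective.
Since f is not surjective, we determine |image(f)|. Computing x^7 mod 43 for each x (by repeated squaring, reducing mod 43 at every step), the values f(0), f(1), …, f(42) are: 0, 1, 42, 37, 1, 37, 6, 7, 42, 36, 6, 1, 37, 36, 36, 36, 1, 36, 7, 37, 37, 1, 42, 6, 6, 36, 7, 42, 7, 7, 7, 6, 42, 37, 7, 1, 36, 37, 6, 42, 6, 1, 42.
The distinct values are {0, 1, 6, 7, 36, 37, 42}; there are 7 of them.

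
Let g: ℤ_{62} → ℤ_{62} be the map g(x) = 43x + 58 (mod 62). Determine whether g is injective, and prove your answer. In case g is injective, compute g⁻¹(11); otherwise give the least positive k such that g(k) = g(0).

If g(u) = g(v), then 43u ≡ 43v (mod 62). Because gcd(43, 62) = 1, we may cancel 43 to get u ≡ v (mod 62).
Hence g is injective.
We now compute 43⁻¹ mod 62 explicitly. Euclid's algorithm: 62 = 1·43 + 19, 43 = 2·19 + 5, 19 = 3·5 + 4, 5 = 1·4 + 1; back-substituting gives 1 = 13·43 − 9·62, so 43⁻¹ ≡ 13 (mod 62).
Since g is injective, we compute g⁻¹(11): solve 43x + 58 ≡ 11 (mod 62), i.e. 43x ≡ 15 (mod 62).
Multiplying by 43⁻¹ = 13 gives x ≡ 13·15 = 195 = 3·62 + 9 ≡ 9 (mod 62).
Check: g(9) = 43·9 + 58 = 445 = 7·62 + 11 ≡ 11 (mod 62).

9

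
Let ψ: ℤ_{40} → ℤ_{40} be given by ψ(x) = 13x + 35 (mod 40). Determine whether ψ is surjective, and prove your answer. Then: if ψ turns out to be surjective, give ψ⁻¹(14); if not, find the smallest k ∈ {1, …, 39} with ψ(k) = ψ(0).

23

Recall that surjectivity means every element of the codomain has a preimage under ψ.
Since gcd(13, 40) = 1, 13 is invertible modulo 40. Euclid's algorithm: 40 = 3·13 + 1; back-substituting gives 1 = 37·13 − 12·40, so 13⁻¹ ≡ 37 (mod 40).
For any y ∈ ℤ_{40}, x = 37(y − 35) mod 40 satisfies ψ(x) = 13·37(y − 35) + 35 ≡ y (since 13·37 ≡ 1 mod 40). So every y has a preimage.
Hence ψ is surjective.
Since ψ is surjective, we compute ψ⁻¹(14): solve 13x + 35 ≡ 14 (mod 40), i.e. 13x ≡ 19 (mod 40).
Multiplying by 13⁻¹ = 37 gives x ≡ 37·19 = 703 = 17·40 + 23 ≡ 23 (mod 40).
Check: ψ(23) = 13·23 + 35 = 334 = 8·40 + 14 ≡ 14 (mod 40).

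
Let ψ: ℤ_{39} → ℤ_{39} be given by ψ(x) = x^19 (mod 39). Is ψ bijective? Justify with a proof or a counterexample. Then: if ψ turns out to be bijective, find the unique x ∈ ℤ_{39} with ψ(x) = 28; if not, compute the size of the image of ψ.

37

Computing x^19 mod 39 for each x (by repeated squaring, reducing mod 39 at every step), the values ψ(0), ψ(1), …, ψ(38) are: 0, 1, 11, 3, 4, 8, 33, 19, 5, 9, 10, 2, 12, 13, 14, 24, 16, 17, 21, 7, 32, 18, 22, 23, 15, 25, 26, 27, 37, 29, 30, 34, 20, 6, 31, 35, 36, 28, 38.
Every element of ℤ_{39} appears exactly once in this list, so ψ is a bijection, and in particular bijective.
Since ψ is bijective, we read off the preimage of 28 from the same table: ψ(37) = 28, so ψ⁻¹(28) = 37.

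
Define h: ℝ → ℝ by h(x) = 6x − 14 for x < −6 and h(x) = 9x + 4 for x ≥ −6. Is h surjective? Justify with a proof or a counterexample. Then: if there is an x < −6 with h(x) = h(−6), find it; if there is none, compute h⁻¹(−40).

-44/9

Both pieces are strictly increasing (slopes 6 and 9), so each is injective on its own interval.
The left piece maps (−∞, −6) onto (−∞, −50); the right piece maps [−6, ∞) onto [−50, ∞).
These images together cover ℝ, so h is surjective.
Because the two images are disjoint, no x < −6 has h(x) = h(−6), so we compute h⁻¹(−40): −40 lies in [−50, ∞), so solve 9x + 4 = −40: x = (−40 − 4)/9 = −44/9.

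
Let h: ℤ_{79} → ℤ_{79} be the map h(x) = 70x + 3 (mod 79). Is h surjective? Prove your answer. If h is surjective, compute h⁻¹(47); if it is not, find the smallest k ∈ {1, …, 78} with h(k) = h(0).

39

Recall: h is surjective if every y in the codomain equals h(x) for some x in the domain.
Since gcd(70, 79) = 1, 70 is invertible modulo 79. Euclid's algorithm: 79 = 1·70 + 9, 70 = 7·9 + 7, 9 = 1·7 + 2, 7 = 3·2 + 1; back-substituting gives 1 = 35·70 − 31·79, so 70⁻¹ ≡ 35 (mod 79).
Then y ↦ 35(y − 3) is a two-sided inverse to h, so every y ∈ ℤ_{79} has a preimage.
So h is surjective.
Since h is surjective, we find h⁻¹(47): we need 70x ≡ 47 − 3 ≡ 44 (mod 79). Using 70⁻¹ = 35: x ≡ 35·44 = 1540 = 19·79 + 39, so x = 39.
Check: h(39) = 70·39 + 3 = 2733 = 34·79 + 47 ≡ 47 (mod 79).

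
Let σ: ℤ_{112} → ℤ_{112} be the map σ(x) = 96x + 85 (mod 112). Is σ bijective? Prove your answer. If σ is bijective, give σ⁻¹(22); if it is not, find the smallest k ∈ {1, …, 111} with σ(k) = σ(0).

7

Recall: σ is injective when σ(s) = σ(t) forces s = t.
We have gcd(96, 112) = 16 > 1. Taking s = 0 and t = 7: σ(0) = 85 and σ(7) = 96·7 + 85 = 757 ≡ 85 (mod 112).
So σ(0) = σ(7) while 0 ≠ 7, hence σ is not injective, hence not bijective.
Since σ is not bijective, we find the least positive k with σ(k) = σ(0): this means 96k ≡ 0 (mod 112), i.e. 112 ∣ 96k. Since gcd(96, 112) = 16, dividing through by 16 this holds exactly when 7 ∣ 6k, and as gcd(6, 7) = 1, exactly when 7 ∣ k.
The smallest positive such k is 7.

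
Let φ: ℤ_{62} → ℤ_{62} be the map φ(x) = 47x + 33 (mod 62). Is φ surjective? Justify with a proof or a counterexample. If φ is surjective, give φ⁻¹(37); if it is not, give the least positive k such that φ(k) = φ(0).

8

Since gcd(47, 62) = 1, 47 is invertible modulo 62. Euclid's algorithm: 62 = 1·47 + 15, 47 = 3·15 + 2, 15 = 7·2 + 1; back-substituting gives 1 = 33·47 − 25·62, so 47⁻¹ ≡ 33 (mod 62).
For any y ∈ ℤ_{62}, x = 33(y − 33) mod 62 satisfies φ(x) = 47·33(y − 33) + 33 ≡ y (since 47·33 ≡ 1 mod 62). So every y has a preimage.
So φ is surjective.
Since φ is surjective, we compute φ⁻¹(37): solve 47x + 33 ≡ 37 (mod 62), i.e. 47x ≡ 4 (mod 62).
Multiplying by 47⁻¹ = 33 gives x ≡ 33·4 = 132 = 2·62 + 8 ≡ 8 (mod 62).
Check: φ(8) = 47·8 + 33 = 409 = 6·62 + 37 ≡ 37 (mod 62).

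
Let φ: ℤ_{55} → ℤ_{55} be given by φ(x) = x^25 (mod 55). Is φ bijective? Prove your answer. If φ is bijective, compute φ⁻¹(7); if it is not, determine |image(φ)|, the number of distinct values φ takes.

φ(2): Repeated squaring mod 55: 2^1 ≡ 2, 2^2 ≡ 2² = 4, 2^4 ≡ 4² = 16, 2^8 ≡ 16² = 256 ≡ 36, 2^16 ≡ 36² = 1296 ≡ 31. Since 25 = 16 + 8 + 1, 2^25 ≡ 31·36·2: 31·36 = 1116 ≡ 16, then 16·2 = 32. So 2^25 ≡ 32 (mod 55).
φ(7): Repeated squaring mod 55: 7^1 ≡ 7, 7^2 ≡ 7² = 49, 7^4 ≡ 49² = 2401 ≡ 36, 7^8 ≡ 36² = 1296 ≡ 31, 7^16 ≡ 31² = 961 ≡ 26. Since 25 = 16 + 8 + 1, 7^25 ≡ 26·31·7: 26·31 = 806 ≡ 36, then 36·7 = 252 ≡ 32. So 7^25 ≡ 32 (mod 55).
So φ(2) = φ(7) = 32 while 2 ≠ 7, hence φ is not injective, hence not bijective.
Since φ is not bijective, we determine |image(φ)|. Computing x^25 mod 55 for each x (by repeated squaring, reducing mod 55 at every step), the values φ(0), φ(1), …, φ(54) are: 0, 1, 32, 23, 34, 45, 21, 32, 43, 34, 10, 11, 12, 43, 34, 45, 1, 32, 43, 54, 45, 21, 22, 23, 54, 45, 1, 12, 43, 54, 10, 1, 32, 33, 34, 10, 1, 12, 23, 54, 10, 21, 12, 43, 44, 45, 21, 12, 23, 34, 10, 21, 32, 23, 54.
The distinct values are {0, 1, 10, 11, 12, 21, 22, 23, 32, 33, 34, 43, 44, 45, 54}; there are 15 of them.

15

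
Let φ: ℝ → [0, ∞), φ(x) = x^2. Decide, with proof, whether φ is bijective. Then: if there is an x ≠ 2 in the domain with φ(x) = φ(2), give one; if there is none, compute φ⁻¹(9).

φ(2) = 4 = (−2)^2 = φ(−2) (since 2 is even), with 2 ≠ −2. So φ is not injective, hence not bijective.
For the follow-up, such an x exists: taking x = −2 ∈ ℝ gives φ(−2) = 4 = φ(2) with −2 ≠ 2.

-2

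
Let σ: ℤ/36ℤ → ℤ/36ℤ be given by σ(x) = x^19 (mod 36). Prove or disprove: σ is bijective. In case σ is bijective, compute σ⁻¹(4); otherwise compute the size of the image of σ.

σ(0) = 0^19 = 0.
σ(6): Repeated squaring mod 36: 6^1 ≡ 6, 6^2 ≡ 6² = 36 ≡ 0, 6^4 ≡ 0² = 0, 6^8 ≡ 0² = 0, 6^16 ≡ 0² = 0. Since 19 = 16 + 2 + 1, 6^19 ≡ 0·0·6: 0·0 = 0, then 0·6 = 0. So 6^19 ≡ 0 (mod 36).
So σ(0) = σ(6) = 0 while 0 ≠ 6, thus σ is not injective, hence not bijective.
Since σ is not bijective, we determine |image(σ)|. Computing x^19 mod 36 for each x (by repeated squaring, reducing mod 36 at every step), the values σ(0), σ(1), …, σ(35) are: 0, 1, 20, 27, 4, 5, 0, 7, 8, 9, 28, 11, 0, 13, 32, 27, 16, 17, 0, 19, 20, 9, 4, 23, 0, 25, 8, 27, 28, 29, 0, 31, 32, 9, 16, 35.
The distinct values are {0, 1, 4, 5, 7, 8, 9, 11, 13, 16, 17, 19, 20, 23, 25, 27, 28, 29, 31, 32, 35}; there are 21 of them.

21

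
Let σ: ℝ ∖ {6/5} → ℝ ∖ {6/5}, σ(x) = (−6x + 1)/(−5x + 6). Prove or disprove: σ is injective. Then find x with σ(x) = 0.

1/6

Suppose σ(a) = σ(b). Cross-multiplying: (−6a + 1)(−5b + 6) = (−6b + 1)(−5a + 6).
Expanding both sides and cancelling the symmetric terms leaves −31·(a − b) = 0. Since −31 ≠ 0, a = b. Therefore σ is injective.
Solving σ(x) = 0: cross-multiplying gives −6x + 1 = 0(−5x + 6), which rearranges to −6x = −1, so x = 1/6.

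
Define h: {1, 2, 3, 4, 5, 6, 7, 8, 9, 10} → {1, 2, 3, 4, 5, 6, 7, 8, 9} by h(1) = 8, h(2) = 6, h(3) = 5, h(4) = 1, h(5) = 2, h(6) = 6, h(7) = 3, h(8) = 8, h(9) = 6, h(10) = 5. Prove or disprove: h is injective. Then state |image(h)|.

6

h(2) = 6 = h(6) with 2 ≠ 6, so h is not injective.
The image of h is {1, 2, 3, 5, 6, 8}, which has 6 elements.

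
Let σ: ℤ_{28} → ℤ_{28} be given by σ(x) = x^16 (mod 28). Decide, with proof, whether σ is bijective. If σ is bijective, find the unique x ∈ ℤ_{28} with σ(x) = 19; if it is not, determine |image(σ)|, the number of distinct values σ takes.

8

σ(6): Repeated squaring mod 28: 6^1 ≡ 6, 6^2 ≡ 6² = 36 ≡ 8, 6^4 ≡ 8² = 64 ≡ 8, 6^8 ≡ 8² = 64 ≡ 8, 6^16 ≡ 8² = 64 ≡ 8. So 6^16 ≡ 8 (mod 28).
σ(8): Repeated squaring mod 28: 8^1 ≡ 8, 8^2 ≡ 8² = 64 ≡ 8, 8^4 ≡ 8² = 64 ≡ 8, 8^8 ≡ 8² = 64 ≡ 8, 8^16 ≡ 8² = 64 ≡ 8. So 8^16 ≡ 8 (mod 28).
So σ(6) = σ(8) = 8 while 6 ≠ 8, hence σ is not injective, hence not bijective.
Since σ is not bijective, we determine |image(σ)|. Computing x^16 mod 28 for each x (by repeated squaring, reducing mod 28 at every step), the values σ(0), σ(1), …, σ(27) are: 0, 1, 16, 25, 4, 9, 8, 21, 8, 9, 4, 25, 16, 1, 0, 1, 16, 25, 4, 9, 8, 21, 8, 9, 4, 25, 16, 1.
The distinct values are {0, 1, 4, 8, 9, 16, 21, 25}; there are 8 of them.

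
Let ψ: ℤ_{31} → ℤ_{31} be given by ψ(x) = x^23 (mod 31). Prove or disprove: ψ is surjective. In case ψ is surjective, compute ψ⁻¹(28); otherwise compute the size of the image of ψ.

Since 31 is prime, the nonzero elements of ℤ_{31} form a cyclic group of order 30.
As gcd(23, 30) = 1, raising to the 23rd power is a bijection on this group: if u^23 ≡ v^23 then (uv^{−1})^23 = 1, and the only element of order dividing gcd(23, 30) = 1 is 1, so u = v.
With ψ(0) = 0 this makes ψ injective on all of ℤ_{31}, hence bijective (finite equal-size domain and codomain). In particular ψ is surjective.
Since ψ is surjective, we find the preimage of 28. The inverse of x ↦ x^23 on (ℤ_{31})^× is x ↦ x^17, because 23·17 = 391 = 13·30 + 1 ≡ 1 (mod 30) and x^{30} = 1 for x ≠ 0 (Fermat). So ψ⁻¹(28) = 28^17 mod 31.
Repeated squaring mod 31: 28^1 ≡ 28, 28^2 ≡ 28² = 784 ≡ 9, 28^4 ≡ 9² = 81 ≡ 19, 28^8 ≡ 19² = 361 ≡ 20, 28^16 ≡ 20² = 400 ≡ 28. Since 17 = 16 + 1, 28^17 ≡ 28·28: 28·28 = 784 ≡ 9. So 28^17 ≡ 9 (mod 31).
Hence ψ⁻¹(28) = 9.

9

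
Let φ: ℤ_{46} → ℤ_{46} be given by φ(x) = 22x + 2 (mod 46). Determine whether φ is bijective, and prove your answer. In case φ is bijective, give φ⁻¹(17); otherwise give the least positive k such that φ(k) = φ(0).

We have gcd(22, 46) = 2 > 1. Taking s = 0 and t = 23: φ(0) = 2 and φ(23) = 22·23 + 2 = 508 ≡ 2 (mod 46).
So φ(0) = φ(23) while 0 ≠ 23, hence φ is not injective, hence not bijective.
Since φ is not bijective, we find the least positive k with φ(k) = φ(0): this means 22k ≡ 0 (mod 46), i.e. 46 ∣ 22k. Since gcd(22, 46) = 2, dividing through by 2 this holds exactly when 23 ∣ 11k, and as gcd(11, 23) = 1, exactly when 23 ∣ k.
The smallest positive such k is 23.

23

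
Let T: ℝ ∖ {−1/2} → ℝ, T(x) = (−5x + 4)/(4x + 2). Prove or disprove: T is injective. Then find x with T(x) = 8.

-12/37

Suppose T(s) = T(t). Cross-multiplying: (−5s + 4)(4t + 2) = (−5t + 4)(4s + 2).
Expanding both sides and cancelling the symmetric terms leaves −26·(s − t) = 0. Since −26 ≠ 0, s = t. Hence T is injective.
Solving T(x) = 8: cross-multiplying gives −5x + 4 = 8(4x + 2), which rearranges to −37x = 12, so x = −12/37.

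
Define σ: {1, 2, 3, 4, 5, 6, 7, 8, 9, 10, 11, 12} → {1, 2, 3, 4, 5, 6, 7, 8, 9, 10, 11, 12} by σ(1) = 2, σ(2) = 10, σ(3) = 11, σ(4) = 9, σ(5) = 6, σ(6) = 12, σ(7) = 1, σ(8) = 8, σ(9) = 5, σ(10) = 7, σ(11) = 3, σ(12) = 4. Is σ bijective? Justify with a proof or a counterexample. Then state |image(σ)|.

The values 2, 10, 11, 9, 6, 12, 1, 8, 5, 7, 3, 4 are a permutation of {1, 2, 3, 4, 5, 6, 7, 8, 9, 10, 11, 12}: each element appears exactly once.
So σ is injective and surjective, hence bijective.
The image of σ is {1, 2, 3, 4, 5, 6, 7, 8, 9, 10, 11, 12}, which has 12 elements.

12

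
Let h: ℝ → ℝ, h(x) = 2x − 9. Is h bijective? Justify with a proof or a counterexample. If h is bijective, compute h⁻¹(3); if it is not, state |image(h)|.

6

Recall that h is injective if h(x_1) = h(x_2) implies x_1 = x_2.
Suppose h(x_1) = h(x_2). Then 2x_1 − 9 = 2x_2 − 9, hence 2x_1 = 2x_2, so x_1 = x_2.
For any y ∈ ℝ, x = (y + 9)/2 satisfies h(x) = y.
Hence h is bijective.
Since h is bijective, we compute h⁻¹(3) = (3 + 9)/2 = 6.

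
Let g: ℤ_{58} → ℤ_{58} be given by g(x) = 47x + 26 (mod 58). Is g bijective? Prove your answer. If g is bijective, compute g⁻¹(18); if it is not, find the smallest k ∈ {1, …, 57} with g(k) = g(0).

Suppose g(a) = g(b) in ℤ_{58}. Then 47a + 26 ≡ 47b + 26 (mod 58), therefore 47(a − b) ≡ 0 (mod 58).
Since gcd(47, 58) = 1, 47 is invertible modulo 58, hence a − b ≡ 0 (mod 58), i.e. a = b.
We now compute 47⁻¹ mod 58 explicitly. Euclid's algorithm: 58 = 1·47 + 11, 47 = 4·11 + 3, 11 = 3·3 + 2, 3 = 1·2 + 1; back-substituting gives 1 = 21·47 − 17·58, so 47⁻¹ ≡ 21 (mod 58).
For any y ∈ ℤ_{58}, x = 21(y − 26) mod 58 satisfies g(x) = 47·21(y − 26) + 26 ≡ y (since 47·21 ≡ 1 mod 58). So every y has a preimage.
Hence g is bijective.
Since g is bijective, we find g⁻¹(18): we need 47x ≡ 18 − 26 ≡ 50 (mod 58). Using 47⁻¹ = 21: x ≡ 21·50 = 1050 = 18·58 + 6, so x = 6.
Check: g(6) = 47·6 + 26 = 308 = 5·58 + 18 ≡ 18 (mod 58).

6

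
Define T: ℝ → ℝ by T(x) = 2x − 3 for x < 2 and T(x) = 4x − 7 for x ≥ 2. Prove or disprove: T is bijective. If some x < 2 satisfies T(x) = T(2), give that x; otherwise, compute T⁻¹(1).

Both pieces are strictly increasing (slopes 2 and 4), so each is injective on its own interval.
The left piece maps (−∞, 2) onto (−∞, 1); the right piece maps [2, ∞) onto [1, ∞).
Since 1 = 1, the images partition ℝ: T is injective and surjective, hence bijective.
Because the two images are disjoint, no x < 2 has T(x) = T(2), so we compute T⁻¹(1): 1 lies in [1, ∞), so solve 4x − 7 = 1: x = (1 + 7)/4 = 2.

2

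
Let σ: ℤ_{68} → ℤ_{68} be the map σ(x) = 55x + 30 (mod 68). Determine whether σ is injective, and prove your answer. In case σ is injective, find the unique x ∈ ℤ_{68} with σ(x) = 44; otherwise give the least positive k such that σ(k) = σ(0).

46

If σ(u) = σ(v), then 55u ≡ 55v (mod 68). Because gcd(55, 68) = 1, we may cancel 55 to get u ≡ v (mod 68).
Hence σ is injective.
We now compute 55⁻¹ mod 68 explicitly. Euclid's algorithm: 68 = 1·55 + 13, 55 = 4·13 + 3, 13 = 4·3 + 1; back-substituting gives 1 = 47·55 − 38·68, so 55⁻¹ ≡ 47 (mod 68).
Since σ is injective, we compute σ⁻¹(44): solve 55x + 30 ≡ 44 (mod 68), i.e. 55x ≡ 14 (mod 68).
Multiplying by 55⁻¹ = 47 gives x ≡ 47·14 = 658 = 9·68 + 46 ≡ 46 (mod 68).
Check: σ(46) = 55·46 + 30 = 2560 = 37·68 + 44 ≡ 44 (mod 68).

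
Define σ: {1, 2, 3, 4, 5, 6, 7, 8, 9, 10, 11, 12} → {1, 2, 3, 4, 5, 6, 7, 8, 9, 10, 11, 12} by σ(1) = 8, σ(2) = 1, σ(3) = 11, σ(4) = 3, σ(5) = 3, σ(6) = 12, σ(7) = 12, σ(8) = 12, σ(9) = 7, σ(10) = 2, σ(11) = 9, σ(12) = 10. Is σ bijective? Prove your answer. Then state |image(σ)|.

σ(4) = 3 = σ(5) with 4 ≠ 5, so σ is not injective, hence not bijective.
The image of σ is {1, 2, 3, 7, 8, 9, 10, 11, 12}, which has 9 elements.

9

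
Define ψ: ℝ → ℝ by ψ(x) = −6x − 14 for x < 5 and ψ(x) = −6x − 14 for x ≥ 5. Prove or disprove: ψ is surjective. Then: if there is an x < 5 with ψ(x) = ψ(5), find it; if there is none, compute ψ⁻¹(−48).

Both pieces are strictly decreasing (slopes −6 and −6), so each is injective on its own interval.
The left piece maps (−∞, 5) onto (−44, ∞); the right piece maps [5, ∞) onto (−∞, −44].
These images together cover ℝ, so ψ is surjective.
Because the two images are disjoint, no x < 5 has ψ(x) = ψ(5), so we compute ψ⁻¹(−48): −48 lies in (−∞, −44], so solve −6x − 14 = −48: x = (−48 + 14)/(−6) = 17/3.

17/3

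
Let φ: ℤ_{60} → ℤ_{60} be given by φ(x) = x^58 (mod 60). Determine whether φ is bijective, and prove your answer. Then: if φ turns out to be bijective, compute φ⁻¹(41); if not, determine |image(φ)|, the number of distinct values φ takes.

φ(2): Repeated squaring mod 60: 2^1 ≡ 2, 2^2 ≡ 2² = 4, 2^4 ≡ 4² = 16, 2^8 ≡ 16² = 256 ≡ 16, 2^16 ≡ 16² = 256 ≡ 16, 2^32 ≡ 16² = 256 ≡ 16. Since 58 = 32 + 16 + 8 + 2, 2^58 ≡ 16·16·16·4: 16·16 = 256 ≡ 16, then 16·16 = 256 ≡ 16, then 16·4 = 64 ≡ 4. So 2^58 ≡ 4 (mod 60).
φ(8): Repeated squaring mod 60: 8^1 ≡ 8, 8^2 ≡ 8² = 64 ≡ 4, 8^4 ≡ 4² = 16, 8^8 ≡ 16² = 256 ≡ 16, 8^16 ≡ 16² = 256 ≡ 16, 8^32 ≡ 16² = 256 ≡ 16. Since 58 = 32 + 16 + 8 + 2, 8^58 ≡ 16·16·16·4: 16·16 = 256 ≡ 16, then 16·16 = 256 ≡ 16, then 16·4 = 64 ≡ 4. So 8^58 ≡ 4 (mod 60).
So φ(2) = φ(8) = 4 while 2 ≠ 8, thus φ is not injective, hence not bijective.
Since φ is not bijective, we determine |image(φ)|. Computing x^58 mod 60 for each x (by repeated squaring, reducing mod 60 at every step), the values φ(0), φ(1), …, φ(59) are: 0, 1, 4, 9, 16, 25, 36, 49, 4, 21, 40, 1, 24, 49, 16, 45, 16, 49, 24, 1, 40, 21, 4, 49, 36, 25, 16, 9, 4, 1, 0, 1, 4, 9, 16, 25, 36, 49, 4, 21, 40, 1, 24, 49, 16, 45, 16, 49, 24, 1, 40, 21, 4, 49, 36, 25, 16, 9, 4, 1.
The distinct values are {0, 1, 4, 9, 16, 21, 24, 25, 36, 40, 45, 49}; there are 12 of them.

12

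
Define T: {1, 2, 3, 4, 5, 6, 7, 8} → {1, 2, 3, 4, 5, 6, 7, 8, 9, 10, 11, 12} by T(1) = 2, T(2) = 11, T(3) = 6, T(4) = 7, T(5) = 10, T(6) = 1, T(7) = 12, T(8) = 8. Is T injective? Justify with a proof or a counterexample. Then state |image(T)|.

8

The values T(1), …, T(8) are 2, 11, 6, 7, 10, 1, 12, 8 — all distinct.
So T(a) = T(b) only when a = b, and T is injective.
The image of T is {1, 2, 6, 7, 8, 10, 11, 12}, which has 8 elements.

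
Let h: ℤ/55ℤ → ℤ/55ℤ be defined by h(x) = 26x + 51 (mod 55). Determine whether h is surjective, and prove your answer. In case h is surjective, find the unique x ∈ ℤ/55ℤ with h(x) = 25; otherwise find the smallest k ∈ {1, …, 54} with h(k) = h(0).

54

Since gcd(26, 55) = 1, 26 is invertible modulo 55. Euclid's algorithm: 55 = 2·26 + 3, 26 = 8·3 + 2, 3 = 1·2 + 1; back-substituting gives 1 = 36·26 − 17·55, so 26⁻¹ ≡ 36 (mod 55).
For any y ∈ ℤ/55ℤ, x = 36(y − 51) mod 55 satisfies h(x) = 26·36(y − 51) + 51 ≡ y (since 26·36 ≡ 1 mod 55). So every y has a preimage.
So h is surjective.
Since h is surjective, we compute h⁻¹(25): solve 26x + 51 ≡ 25 (mod 55), i.e. 26x ≡ 29 (mod 55).
Multiplying by 26⁻¹ = 36 gives x ≡ 36·29 = 1044 = 18·55 + 54 ≡ 54 (mod 55).
Check: h(54) = 26·54 + 51 = 1455 = 26·55 + 25 ≡ 25 (mod 55).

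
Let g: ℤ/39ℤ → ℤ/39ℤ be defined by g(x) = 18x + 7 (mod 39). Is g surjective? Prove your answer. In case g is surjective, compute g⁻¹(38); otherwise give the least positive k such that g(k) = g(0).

13

Since gcd(18, 39) = 3, we have 18x ≡ 0 (mod 3) for all x, so g(x) ≡ 1 (mod 3).
But 0 ≢ 1 (mod 3), so 0 ∈ ℤ/39ℤ has no preimage. Thus g is not surjective.
Since g is not surjective, we find the least positive k with g(k) = g(0): this means 18k ≡ 0 (mod 39), i.e. 39 ∣ 18k. Since gcd(18, 39) = 3, dividing through by 3 this holds exactly when 13 ∣ 6k, and as gcd(6, 13) = 1, exactly when 13 ∣ k.
The smallest positive such k is 13.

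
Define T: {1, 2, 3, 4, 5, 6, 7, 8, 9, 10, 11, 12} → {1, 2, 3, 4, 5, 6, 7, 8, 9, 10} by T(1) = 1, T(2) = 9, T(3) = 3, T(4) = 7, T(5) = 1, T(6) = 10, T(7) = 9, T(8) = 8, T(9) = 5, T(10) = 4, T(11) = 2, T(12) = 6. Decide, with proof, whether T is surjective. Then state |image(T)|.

Every element of the codomain has a preimage: 1 = T(1), 2 = T(11), 3 = T(3), 4 = T(10), 5 = T(9), 6 = T(12), 7 = T(4), 8 = T(8), 9 = T(2), 10 = T(6).
Hence T is surjective.
The image of T is {1, 2, 3, 4, 5, 6, 7, 8, 9, 10}, which has 10 elements.

10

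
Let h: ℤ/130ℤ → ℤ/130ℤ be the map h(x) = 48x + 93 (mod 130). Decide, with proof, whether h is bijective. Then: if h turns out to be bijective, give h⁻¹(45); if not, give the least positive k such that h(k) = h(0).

By definition, injectivity means: for all u, v in the domain, h(u) = h(v) implies u = v.
We have gcd(48, 130) = 2 > 1. Taking u = 0 and v = 65: h(0) = 93 and h(65) = 48·65 + 93 = 3213 ≡ 93 (mod 130).
So h(0) = h(65) while 0 ≠ 65, hence h is not injective, hence not bijective.
Since h is not bijective, we find the least positive k with h(k) = h(0): this means 48k ≡ 0 (mod 130), i.e. 130 ∣ 48k. Since gcd(48, 130) = 2, dividing through by 2 this holds exactly when 65 ∣ 24k, and as gcd(24, 65) = 1, exactly when 65 ∣ k.
The smallest positive such k is 65.

65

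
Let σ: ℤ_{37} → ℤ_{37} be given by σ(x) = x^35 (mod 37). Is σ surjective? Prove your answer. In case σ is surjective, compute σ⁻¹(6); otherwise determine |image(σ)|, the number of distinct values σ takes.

Since 37 is prime, the nonzero elements of ℤ_{37} form a cyclic group of order 36.
As gcd(35, 36) = 1, raising to the 35th power is a bijection on this group: if s^35 ≡ t^35 then (st^{−1})^35 = 1, and the only element of order dividing gcd(35, 36) = 1 is 1, so s = t.
With σ(0) = 0 this makes σ injective on all of ℤ_{37}, hence bijective (finite equal-size domain and codomain). In particular σ is surjective.
Since σ is surjective, we find the preimage of 6. The inverse of x ↦ x^35 on (ℤ_{37})^× is x ↦ x^35, because 35·35 = 1225 = 34·36 + 1 ≡ 1 (mod 36) and x^{36} = 1 for x ≠ 0 (Fermat). So σ⁻¹(6) = 6^35 mod 37.
Repeated squaring mod 37: 6^1 ≡ 6, 6^2 ≡ 6² = 36, 6^4 ≡ 36² = 1296 ≡ 1, 6^8 ≡ 1² = 1, 6^16 ≡ 1² = 1, 6^32 ≡ 1² = 1. Since 35 = 32 + 2 + 1, 6^35 ≡ 1·36·6: 1·36 = 36, then 36·6 = 216 ≡ 31. So 6^35 ≡ 31 (mod 37).
Hence σ⁻¹(6) = 31.

31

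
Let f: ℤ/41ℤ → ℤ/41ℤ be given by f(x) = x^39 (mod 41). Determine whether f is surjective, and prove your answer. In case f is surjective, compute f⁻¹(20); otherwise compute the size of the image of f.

39

Since 41 is prime, the nonzero elements of ℤ/41ℤ form a cyclic group of order 40.
As gcd(39, 40) = 1, raising to the 39th power is a bijection on this group: if u^39 ≡ v^39 then (uv^{−1})^39 = 1, and the only element of order dividing gcd(39, 40) = 1 is 1, so u = v.
With f(0) = 0 this makes f injective on all of ℤ/41ℤ, hence bijective (finite equal-size domain and codomain). In particular f is surjective.
Since f is surjective, we find the preimage of 20. The inverse of x ↦ x^39 on (ℤ/41ℤ)^× is x ↦ x^39, because 39·39 = 1521 = 38·40 + 1 ≡ 1 (mod 40) and x^{40} = 1 for x ≠ 0 (Fermat). So f⁻¹(20) = 20^39 mod 41.
Repeated squaring mod 41: 20^1 ≡ 20, 20^2 ≡ 20² = 400 ≡ 31, 20^4 ≡ 31² = 961 ≡ 18, 20^8 ≡ 18² = 324 ≡ 37, 20^16 ≡ 37² = 1369 ≡ 16, 20^32 ≡ 16² = 256 ≡ 10. Since 39 = 32 + 4 + 2 + 1, 20^39 ≡ 10·18·31·20: 10·18 = 180 ≡ 16, then 16·31 = 496 ≡ 4, then 4·20 = 80 ≡ 39. So 20^39 ≡ 39 (mod 41).
Hence f⁻¹(20) = 39.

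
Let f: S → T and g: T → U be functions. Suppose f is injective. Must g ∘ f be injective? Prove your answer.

not injective

No. Take S = T = U = {1, 2}, f = identity (injective), and g(x) = 1 for every x.
Then (g ∘ f)(1) = 1 = (g ∘ f)(2) with 1 ≠ 2, so g ∘ f is not injective.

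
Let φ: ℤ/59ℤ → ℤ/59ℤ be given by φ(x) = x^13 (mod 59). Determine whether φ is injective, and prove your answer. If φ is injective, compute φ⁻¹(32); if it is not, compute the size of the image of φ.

Since 59 is prime, the nonzero elements of ℤ/59ℤ form a cyclic group of order 58.
As gcd(13, 58) = 1, raising to the 13th power is a bijection on this group: if u^13 ≡ v^13 then (uv^{−1})^13 = 1, and the only element of order dividing gcd(13, 58) = 1 is 1, so u = v.
With φ(0) = 0 this makes φ injective on all of ℤ/59ℤ, hence bijective (finite equal-size domain and codomain). In particular φ is injective.
Since φ is injective, we find the preimage of 32. The inverse of x ↦ x^13 on (ℤ/59ℤ)^× is x ↦ x^9, because 13·9 = 117 = 2·58 + 1 ≡ 1 (mod 58) and x^{58} = 1 for x ≠ 0 (Fermat). So φ⁻¹(32) = 32^9 mod 59.
Repeated squaring mod 59: 32^1 ≡ 32, 32^2 ≡ 32² = 1024 ≡ 21, 32^4 ≡ 21² = 441 ≡ 28, 32^8 ≡ 28² = 784 ≡ 17. Since 9 = 8 + 1, 32^9 ≡ 17·32: 17·32 = 544 ≡ 13. So 32^9 ≡ 13 (mod 59).
Hence φ⁻¹(32) = 13.

13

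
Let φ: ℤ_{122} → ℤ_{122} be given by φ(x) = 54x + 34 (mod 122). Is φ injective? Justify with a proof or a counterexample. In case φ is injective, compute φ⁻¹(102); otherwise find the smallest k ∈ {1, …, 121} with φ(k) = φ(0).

61

We have gcd(54, 122) = 2 > 1. Taking x_1 = 0 and x_2 = 61: φ(0) = 34 and φ(61) = 54·61 + 34 = 3328 ≡ 34 (mod 122).
So φ(0) = φ(61) while 0 ≠ 61, so φ is not injective.
Since φ is not injective, we find the least positive k with φ(k) = φ(0): this means 54k ≡ 0 (mod 122), i.e. 122 ∣ 54k. Since gcd(54, 122) = 2, dividing through by 2 this holds exactly when 61 ∣ 27k, and as gcd(27, 61) = 1, exactly when 61 ∣ k.
The smallest positive such k is 61.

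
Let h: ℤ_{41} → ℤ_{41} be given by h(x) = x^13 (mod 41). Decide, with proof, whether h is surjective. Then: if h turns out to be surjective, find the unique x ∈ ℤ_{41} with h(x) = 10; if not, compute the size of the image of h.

18

Since 41 is prime, the nonzero elements of ℤ_{41} form a cyclic group of order 40.
As gcd(13, 40) = 1, raising to the 13th power is a bijection on this group: if s^13 ≡ t^13 then (st^{−1})^13 = 1, and the only element of order dividing gcd(13, 40) = 1 is 1, so s = t.
With h(0) = 0 this makes h injective on all of ℤ_{41}, hence bijective (finite equal-size domain and codomain). In particular h is surjective.
Since h is surjective, we find the preimage of 10. The inverse of x ↦ x^13 on (ℤ_{41})^× is x ↦ x^37, because 13·37 = 481 = 12·40 + 1 ≡ 1 (mod 40) and x^{40} = 1 for x ≠ 0 (Fermat). So h⁻¹(10) = 10^37 mod 41.
Repeated squaring mod 41: 10^1 ≡ 10, 10^2 ≡ 10² = 100 ≡ 18, 10^4 ≡ 18² = 324 ≡ 37, 10^8 ≡ 37² = 1369 ≡ 16, 10^16 ≡ 16² = 256 ≡ 10, 10^32 ≡ 10² = 100 ≡ 18. Since 37 = 32 + 4 + 1, 10^37 ≡ 18·37·10: 18·37 = 666 ≡ 10, then 10·10 = 100 ≡ 18. So 10^37 ≡ 18 (mod 41).
Hence h⁻¹(10) = 18.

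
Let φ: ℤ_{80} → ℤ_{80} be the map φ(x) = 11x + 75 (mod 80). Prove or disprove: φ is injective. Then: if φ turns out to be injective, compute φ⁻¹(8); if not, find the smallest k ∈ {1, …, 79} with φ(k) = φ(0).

If φ(a) = φ(b), then 11a ≡ 11b (mod 80). Because gcd(11, 80) = 1, we may cancel 11 to get a ≡ b (mod 80).
Thus φ is injective.
We now compute 11⁻¹ mod 80 explicitly. Euclid's algorithm: 80 = 7·11 + 3, 11 = 3·3 + 2, 3 = 1·2 + 1; back-substituting gives 1 = 51·11 − 7·80, so 11⁻¹ ≡ 51 (mod 80).
Since φ is injective, we find φ⁻¹(8): we need 11x ≡ 8 − 75 ≡ 13 (mod 80). Using 11⁻¹ = 51: x ≡ 51·13 = 663 = 8·80 + 23, so x = 23.
Check: φ(23) = 11·23 + 75 = 328 = 4·80 + 8 ≡ 8 (mod 80).

23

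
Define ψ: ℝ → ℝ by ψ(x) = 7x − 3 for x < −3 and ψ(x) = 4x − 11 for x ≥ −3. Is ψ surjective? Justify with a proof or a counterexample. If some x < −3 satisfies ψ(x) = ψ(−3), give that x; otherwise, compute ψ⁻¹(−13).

Both pieces are strictly increasing (slopes 7 and 4), so each is injective on its own interval.
The left piece maps (−∞, −3) onto (−∞, −24); the right piece maps [−3, ∞) onto [−23, ∞).
The union (−∞, −24) ∪ [−23, ∞) omits the interval between −24 and −23; in particular −24 has no preimage. So ψ is not surjective.
Because the two images are disjoint, no x < −3 has ψ(x) = ψ(−3), so we compute ψ⁻¹(−13): −13 lies in [−23, ∞), so solve 4x − 11 = −13: x = (−13 + 11)/4 = −1/2.

-1/2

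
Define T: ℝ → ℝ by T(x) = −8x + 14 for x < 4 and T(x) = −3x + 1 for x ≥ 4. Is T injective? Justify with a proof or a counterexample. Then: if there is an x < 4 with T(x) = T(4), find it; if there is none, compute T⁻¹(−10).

25/8

Both pieces are strictly decreasing (slopes −8 and −3), so each is injective on its own interval.
The left piece maps (−∞, 4) onto (−18, ∞); the right piece maps [4, ∞) onto (−∞, −11].
These images overlap. In particular T(4) = −11 (right piece), and solving −8x + 14 = −11 on the left piece gives x = 25/8 < 4.
So T(25/8) = T(4) with 25/8 ≠ 4, and T is not injective. This x = 25/8 is the requested value below 4.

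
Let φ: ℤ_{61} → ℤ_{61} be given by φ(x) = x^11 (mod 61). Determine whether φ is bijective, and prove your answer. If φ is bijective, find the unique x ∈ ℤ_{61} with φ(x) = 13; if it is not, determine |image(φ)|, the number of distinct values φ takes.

47

Since 61 is prime, the nonzero elements of ℤ_{61} form a cyclic group of order 60.
As gcd(11, 60) = 1, raising to the 11th power is a bijection on this group: if x_1^11 ≡ x_2^11 then (x_1x_2^{−1})^11 = 1, and the only element of order dividing gcd(11, 60) = 1 is 1, so x_1 = x_2.
With φ(0) = 0 this makes φ injective on all of ℤ_{61}, hence bijective (finite equal-size domain and codomain). In particular φ is bijective.
Since φ is bijective, we find the preimage of 13. The inverse of x ↦ x^11 on (ℤ_{61})^× is x ↦ x^11, because 11·11 = 121 = 2·60 + 1 ≡ 1 (mod 60) and x^{60} = 1 for x ≠ 0 (Fermat). So φ⁻¹(13) = 13^11 mod 61.
Repeated squaring mod 61: 13^1 ≡ 13, 13^2 ≡ 13² = 169 ≡ 47, 13^4 ≡ 47² = 2209 ≡ 13, 13^8 ≡ 13² = 169 ≡ 47. Since 11 = 8 + 2 + 1, 13^11 ≡ 47·47·13: 47·47 = 2209 ≡ 13, then 13·13 = 169 ≡ 47. So 13^11 ≡ 47 (mod 61).
Hence φ⁻¹(13) = 47.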